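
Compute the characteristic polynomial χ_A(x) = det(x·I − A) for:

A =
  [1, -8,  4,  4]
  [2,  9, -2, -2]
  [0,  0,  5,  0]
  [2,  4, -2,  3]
x^4 - 18*x^3 + 120*x^2 - 350*x + 375

Expanding det(x·I − A) (e.g. by cofactor expansion or by noting that A is similar to its Jordan form J, which has the same characteristic polynomial as A) gives
  χ_A(x) = x^4 - 18*x^3 + 120*x^2 - 350*x + 375
which factors as (x - 5)^3*(x - 3). The eigenvalues (with algebraic multiplicities) are λ = 3 with multiplicity 1, λ = 5 with multiplicity 3.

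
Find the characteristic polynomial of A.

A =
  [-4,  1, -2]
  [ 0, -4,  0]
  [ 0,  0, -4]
x^3 + 12*x^2 + 48*x + 64

Expanding det(x·I − A) (e.g. by cofactor expansion or by noting that A is similar to its Jordan form J, which has the same characteristic polynomial as A) gives
  χ_A(x) = x^3 + 12*x^2 + 48*x + 64
which factors as (x + 4)^3. The eigenvalues (with algebraic multiplicities) are λ = -4 with multiplicity 3.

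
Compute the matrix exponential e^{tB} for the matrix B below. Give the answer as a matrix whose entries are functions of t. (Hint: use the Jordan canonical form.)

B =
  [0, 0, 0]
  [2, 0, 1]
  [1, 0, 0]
e^{tB} =
  [1, 0, 0]
  [t^2/2 + 2*t, 1, t]
  [t, 0, 1]

Strategy: write B = P · J · P⁻¹ where J is a Jordan canonical form, so e^{tB} = P · e^{tJ} · P⁻¹, and e^{tJ} can be computed block-by-block.

B has Jordan form
J =
  [0, 1, 0]
  [0, 0, 1]
  [0, 0, 0]
(up to reordering of blocks).

Per-block formulas:
  For a 3×3 Jordan block J_3(0): exp(t · J_3(0)) = e^(0t)·(I + t·N + (t^2/2)·N^2), where N is the 3×3 nilpotent shift.

After assembling e^{tJ} and conjugating by P, we get:

e^{tB} =
  [1, 0, 0]
  [t^2/2 + 2*t, 1, t]
  [t, 0, 1]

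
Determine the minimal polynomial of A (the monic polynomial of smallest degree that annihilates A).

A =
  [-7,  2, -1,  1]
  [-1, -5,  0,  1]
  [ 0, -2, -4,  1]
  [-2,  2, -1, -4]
x^2 + 10*x + 25

The characteristic polynomial is χ_A(x) = (x + 5)^4, so the eigenvalues are known. The minimal polynomial is
  m_A(x) = Π_λ (x − λ)^{k_λ}
where k_λ is the size of the *largest* Jordan block for λ (equivalently, the smallest k with (A − λI)^k v = 0 for every generalised eigenvector v of λ).

  λ = -5: largest Jordan block has size 2, contributing (x + 5)^2

So m_A(x) = (x + 5)^2 = x^2 + 10*x + 25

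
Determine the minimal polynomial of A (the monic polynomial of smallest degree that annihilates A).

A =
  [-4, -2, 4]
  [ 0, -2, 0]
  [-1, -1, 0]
x^2 + 4*x + 4

The characteristic polynomial is χ_A(x) = (x + 2)^3, so the eigenvalues are known. The minimal polynomial is
  m_A(x) = Π_λ (x − λ)^{k_λ}
where k_λ is the size of the *largest* Jordan block for λ (equivalently, the smallest k with (A − λI)^k v = 0 for every generalised eigenvector v of λ).

  λ = -2: largest Jordan block has size 2, contributing (x + 2)^2

So m_A(x) = (x + 2)^2 = x^2 + 4*x + 4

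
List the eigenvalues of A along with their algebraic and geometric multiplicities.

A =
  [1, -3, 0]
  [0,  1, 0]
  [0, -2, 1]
λ = 1: alg = 3, geom = 2

Step 1 — factor the characteristic polynomial to read off the algebraic multiplicities:
  χ_A(x) = (x - 1)^3

Step 2 — compute geometric multiplicities via the rank-nullity identity g(λ) = n − rank(A − λI):
  rank(A − (1)·I) = 1, so dim ker(A − (1)·I) = n − 1 = 2

Summary:
  λ = 1: algebraic multiplicity = 3, geometric multiplicity = 2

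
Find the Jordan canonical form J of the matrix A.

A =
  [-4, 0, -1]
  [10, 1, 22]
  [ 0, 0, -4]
J_2(-4) ⊕ J_1(1)

The characteristic polynomial is
  det(x·I − A) = x^3 + 7*x^2 + 8*x - 16 = (x - 1)*(x + 4)^2

Eigenvalues and multiplicities (the geometric multiplicity of λ is n − rank(A − λI), which equals the number of Jordan blocks for λ):
  λ = -4: algebraic multiplicity = 2, geometric multiplicity = 1
  λ = 1: algebraic multiplicity = 1, geometric multiplicity = 1

Determining the block sizes for each eigenvalue:
  λ = -4: one block (gm = 1), so the single block has size am = 2 → block sizes [2]
  λ = 1: one block (gm = 1), so the single block has size am = 1 → block sizes [1]

Assembling the blocks gives a Jordan form
J =
  [-4,  1, 0]
  [ 0, -4, 0]
  [ 0,  0, 1]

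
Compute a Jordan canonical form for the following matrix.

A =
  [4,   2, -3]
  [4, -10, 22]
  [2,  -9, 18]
J_3(4)

The characteristic polynomial is
  det(x·I − A) = x^3 - 12*x^2 + 48*x - 64 = (x - 4)^3

Eigenvalues and multiplicities (the geometric multiplicity of λ is n − rank(A − λI), which equals the number of Jordan blocks for λ):
  λ = 4: algebraic multiplicity = 3, geometric multiplicity = 1

Determining the block sizes for each eigenvalue:
  λ = 4: one block (gm = 1), so the single block has size am = 3 → block sizes [3]

Assembling the blocks gives a Jordan form
J =
  [4, 1, 0]
  [0, 4, 1]
  [0, 0, 4]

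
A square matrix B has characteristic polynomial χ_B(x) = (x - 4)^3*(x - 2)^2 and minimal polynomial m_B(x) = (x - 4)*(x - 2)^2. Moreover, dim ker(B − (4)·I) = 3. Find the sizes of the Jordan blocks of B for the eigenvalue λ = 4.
Block sizes for λ = 4: [1, 1, 1]

Step 1 — from the characteristic polynomial, algebraic multiplicity of λ = 4 is 3. From dim ker(B − (4)·I) = 3, there are exactly 3 Jordan blocks for λ = 4.
Step 2 — from the minimal polynomial, the factor (x − 4) tells us the largest block for λ = 4 has size 1.
Step 3 — with total size 3, 3 blocks, and largest block 1, the block sizes (in nonincreasing order) are [1, 1, 1].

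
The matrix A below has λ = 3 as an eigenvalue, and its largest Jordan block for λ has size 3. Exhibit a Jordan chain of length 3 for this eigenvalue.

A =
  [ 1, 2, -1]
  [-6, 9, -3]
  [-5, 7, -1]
A Jordan chain for λ = 3 of length 3:
v_1 = (-3, -9, -12)ᵀ
v_2 = (-2, -6, -5)ᵀ
v_3 = (1, 0, 0)ᵀ

Let N = A − (3)·I. We want v_3 with N^3 v_3 = 0 but N^2 v_3 ≠ 0; then v_{j-1} := N · v_j for j = 3, …, 2.

Pick v_3 = (1, 0, 0)ᵀ.
Then v_2 = N · v_3 = (-2, -6, -5)ᵀ.
Then v_1 = N · v_2 = (-3, -9, -12)ᵀ.

Sanity check: (A − (3)·I) v_1 = (0, 0, 0)ᵀ = 0. ✓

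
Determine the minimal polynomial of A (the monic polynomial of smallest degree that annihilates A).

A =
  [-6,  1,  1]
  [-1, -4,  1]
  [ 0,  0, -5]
x^2 + 10*x + 25

The characteristic polynomial is χ_A(x) = (x + 5)^3, so the eigenvalues are known. The minimal polynomial is
  m_A(x) = Π_λ (x − λ)^{k_λ}
where k_λ is the size of the *largest* Jordan block for λ (equivalently, the smallest k with (A − λI)^k v = 0 for every generalised eigenvector v of λ).

  λ = -5: largest Jordan block has size 2, contributing (x + 5)^2

So m_A(x) = (x + 5)^2 = x^2 + 10*x + 25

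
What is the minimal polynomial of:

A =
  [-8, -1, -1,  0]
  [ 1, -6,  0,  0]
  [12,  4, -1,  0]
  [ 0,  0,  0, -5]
x^3 + 15*x^2 + 75*x + 125

The characteristic polynomial is χ_A(x) = (x + 5)^4, so the eigenvalues are known. The minimal polynomial is
  m_A(x) = Π_λ (x − λ)^{k_λ}
where k_λ is the size of the *largest* Jordan block for λ (equivalently, the smallest k with (A − λI)^k v = 0 for every generalised eigenvector v of λ).

  λ = -5: largest Jordan block has size 3, contributing (x + 5)^3

So m_A(x) = (x + 5)^3 = x^3 + 15*x^2 + 75*x + 125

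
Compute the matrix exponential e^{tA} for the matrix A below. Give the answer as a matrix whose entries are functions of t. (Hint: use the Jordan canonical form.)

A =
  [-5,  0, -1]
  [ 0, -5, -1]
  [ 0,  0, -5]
e^{tA} =
  [exp(-5*t), 0, -t*exp(-5*t)]
  [0, exp(-5*t), -t*exp(-5*t)]
  [0, 0, exp(-5*t)]

Strategy: write A = P · J · P⁻¹ where J is a Jordan canonical form, so e^{tA} = P · e^{tJ} · P⁻¹, and e^{tJ} can be computed block-by-block.

A has Jordan form
J =
  [-5,  1,  0]
  [ 0, -5,  0]
  [ 0,  0, -5]
(up to reordering of blocks).

Per-block formulas:
  For a 2×2 Jordan block J_2(-5): exp(t · J_2(-5)) = e^(-5t)·(I + t·N), where N is the 2×2 nilpotent shift.
  For a 1×1 block at λ = -5: exp(t · [-5]) = [e^(-5t)].

After assembling e^{tJ} and conjugating by P, we get:

e^{tA} =
  [exp(-5*t), 0, -t*exp(-5*t)]
  [0, exp(-5*t), -t*exp(-5*t)]
  [0, 0, exp(-5*t)]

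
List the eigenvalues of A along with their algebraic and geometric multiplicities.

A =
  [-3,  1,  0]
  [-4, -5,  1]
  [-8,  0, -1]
λ = -3: alg = 3, geom = 1

Step 1 — factor the characteristic polynomial to read off the algebraic multiplicities:
  χ_A(x) = (x + 3)^3

Step 2 — compute geometric multiplicities via the rank-nullity identity g(λ) = n − rank(A − λI):
  rank(A − (-3)·I) = 2, so dim ker(A − (-3)·I) = n − 2 = 1

Summary:
  λ = -3: algebraic multiplicity = 3, geometric multiplicity = 1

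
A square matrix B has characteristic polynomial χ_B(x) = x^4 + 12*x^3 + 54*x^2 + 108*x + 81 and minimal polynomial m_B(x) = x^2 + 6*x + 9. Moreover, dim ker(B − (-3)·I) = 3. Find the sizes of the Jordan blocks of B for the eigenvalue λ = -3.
Block sizes for λ = -3: [2, 1, 1]

Step 1 — from the characteristic polynomial, algebraic multiplicity of λ = -3 is 4. From dim ker(B − (-3)·I) = 3, there are exactly 3 Jordan blocks for λ = -3.
Step 2 — from the minimal polynomial, the factor (x + 3)^2 tells us the largest block for λ = -3 has size 2.
Step 3 — with total size 4, 3 blocks, and largest block 2, the block sizes (in nonincreasing order) are [2, 1, 1].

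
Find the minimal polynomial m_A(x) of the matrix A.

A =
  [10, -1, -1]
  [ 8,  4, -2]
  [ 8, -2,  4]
x^2 - 12*x + 36

The characteristic polynomial is χ_A(x) = (x - 6)^3, so the eigenvalues are known. The minimal polynomial is
  m_A(x) = Π_λ (x − λ)^{k_λ}
where k_λ is the size of the *largest* Jordan block for λ (equivalently, the smallest k with (A − λI)^k v = 0 for every generalised eigenvector v of λ).

  λ = 6: largest Jordan block has size 2, contributing (x − 6)^2

So m_A(x) = (x - 6)^2 = x^2 - 12*x + 36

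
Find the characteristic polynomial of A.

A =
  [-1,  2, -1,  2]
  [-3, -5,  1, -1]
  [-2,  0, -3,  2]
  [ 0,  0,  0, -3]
x^4 + 12*x^3 + 54*x^2 + 108*x + 81

Expanding det(x·I − A) (e.g. by cofactor expansion or by noting that A is similar to its Jordan form J, which has the same characteristic polynomial as A) gives
  χ_A(x) = x^4 + 12*x^3 + 54*x^2 + 108*x + 81
which factors as (x + 3)^4. The eigenvalues (with algebraic multiplicities) are λ = -3 with multiplicity 4.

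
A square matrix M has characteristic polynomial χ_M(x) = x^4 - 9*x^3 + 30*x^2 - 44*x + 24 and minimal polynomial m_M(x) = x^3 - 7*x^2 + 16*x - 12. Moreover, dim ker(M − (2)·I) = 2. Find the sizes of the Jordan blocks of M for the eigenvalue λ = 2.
Block sizes for λ = 2: [2, 1]

Step 1 — from the characteristic polynomial, algebraic multiplicity of λ = 2 is 3. From dim ker(M − (2)·I) = 2, there are exactly 2 Jordan blocks for λ = 2.
Step 2 — from the minimal polynomial, the factor (x − 2)^2 tells us the largest block for λ = 2 has size 2.
Step 3 — with total size 3, 2 blocks, and largest block 2, the block sizes (in nonincreasing order) are [2, 1].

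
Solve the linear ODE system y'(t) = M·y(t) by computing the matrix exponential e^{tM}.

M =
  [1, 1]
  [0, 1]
e^{tM} =
  [exp(t), t*exp(t)]
  [0, exp(t)]

Strategy: write M = P · J · P⁻¹ where J is a Jordan canonical form, so e^{tM} = P · e^{tJ} · P⁻¹, and e^{tJ} can be computed block-by-block.

M has Jordan form
J =
  [1, 1]
  [0, 1]
(up to reordering of blocks).

Per-block formulas:
  For a 2×2 Jordan block J_2(1): exp(t · J_2(1)) = e^(1t)·(I + t·N), where N is the 2×2 nilpotent shift.

After assembling e^{tJ} and conjugating by P, we get:

e^{tM} =
  [exp(t), t*exp(t)]
  [0, exp(t)]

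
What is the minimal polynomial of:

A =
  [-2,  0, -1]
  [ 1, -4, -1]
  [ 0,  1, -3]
x^3 + 9*x^2 + 27*x + 27

The characteristic polynomial is χ_A(x) = (x + 3)^3, so the eigenvalues are known. The minimal polynomial is
  m_A(x) = Π_λ (x − λ)^{k_λ}
where k_λ is the size of the *largest* Jordan block for λ (equivalently, the smallest k with (A − λI)^k v = 0 for every generalised eigenvector v of λ).

  λ = -3: largest Jordan block has size 3, contributing (x + 3)^3

So m_A(x) = (x + 3)^3 = x^3 + 9*x^2 + 27*x + 27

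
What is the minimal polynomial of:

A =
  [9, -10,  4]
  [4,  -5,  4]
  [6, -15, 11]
x^2 - 10*x + 25

The characteristic polynomial is χ_A(x) = (x - 5)^3, so the eigenvalues are known. The minimal polynomial is
  m_A(x) = Π_λ (x − λ)^{k_λ}
where k_λ is the size of the *largest* Jordan block for λ (equivalently, the smallest k with (A − λI)^k v = 0 for every generalised eigenvector v of λ).

  λ = 5: largest Jordan block has size 2, contributing (x − 5)^2

So m_A(x) = (x - 5)^2 = x^2 - 10*x + 25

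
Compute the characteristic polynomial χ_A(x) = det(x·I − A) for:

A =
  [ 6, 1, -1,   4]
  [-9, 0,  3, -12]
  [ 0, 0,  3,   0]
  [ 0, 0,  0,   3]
x^4 - 12*x^3 + 54*x^2 - 108*x + 81

Expanding det(x·I − A) (e.g. by cofactor expansion or by noting that A is similar to its Jordan form J, which has the same characteristic polynomial as A) gives
  χ_A(x) = x^4 - 12*x^3 + 54*x^2 - 108*x + 81
which factors as (x - 3)^4. The eigenvalues (with algebraic multiplicities) are λ = 3 with multiplicity 4.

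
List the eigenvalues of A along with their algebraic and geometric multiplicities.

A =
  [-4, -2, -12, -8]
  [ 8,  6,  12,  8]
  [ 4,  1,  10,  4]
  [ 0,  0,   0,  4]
λ = 4: alg = 4, geom = 3

Step 1 — factor the characteristic polynomial to read off the algebraic multiplicities:
  χ_A(x) = (x - 4)^4

Step 2 — compute geometric multiplicities via the rank-nullity identity g(λ) = n − rank(A − λI):
  rank(A − (4)·I) = 1, so dim ker(A − (4)·I) = n − 1 = 3

Summary:
  λ = 4: algebraic multiplicity = 4, geometric multiplicity = 3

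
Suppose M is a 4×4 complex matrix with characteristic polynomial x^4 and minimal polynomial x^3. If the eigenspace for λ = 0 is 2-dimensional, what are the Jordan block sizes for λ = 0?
Block sizes for λ = 0: [3, 1]

Step 1 — from the characteristic polynomial, algebraic multiplicity of λ = 0 is 4. From dim ker(M − (0)·I) = 2, there are exactly 2 Jordan blocks for λ = 0.
Step 2 — from the minimal polynomial, the factor (x − 0)^3 tells us the largest block for λ = 0 has size 3.
Step 3 — with total size 4, 2 blocks, and largest block 3, the block sizes (in nonincreasing order) are [3, 1].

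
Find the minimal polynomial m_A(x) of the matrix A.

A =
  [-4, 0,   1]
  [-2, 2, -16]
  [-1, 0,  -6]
x^3 + 8*x^2 + 5*x - 50

The characteristic polynomial is χ_A(x) = (x - 2)*(x + 5)^2, so the eigenvalues are known. The minimal polynomial is
  m_A(x) = Π_λ (x − λ)^{k_λ}
where k_λ is the size of the *largest* Jordan block for λ (equivalently, the smallest k with (A − λI)^k v = 0 for every generalised eigenvector v of λ).

  λ = -5: largest Jordan block has size 2, contributing (x + 5)^2
  λ = 2: largest Jordan block has size 1, contributing (x − 2)

So m_A(x) = (x - 2)*(x + 5)^2 = x^3 + 8*x^2 + 5*x - 50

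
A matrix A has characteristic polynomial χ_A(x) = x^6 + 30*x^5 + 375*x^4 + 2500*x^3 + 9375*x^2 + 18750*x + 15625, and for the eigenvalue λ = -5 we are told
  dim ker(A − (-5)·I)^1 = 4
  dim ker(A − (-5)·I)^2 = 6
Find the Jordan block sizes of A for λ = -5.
Block sizes for λ = -5: [2, 2, 1, 1]

From the dimensions of kernels of powers, the number of Jordan blocks of size at least j is d_j − d_{j−1} where d_j = dim ker(N^j) (with d_0 = 0). Computing the differences gives [4, 2].
The number of blocks of size exactly k is (#blocks of size ≥ k) − (#blocks of size ≥ k + 1), so the partition is: 2 block(s) of size 1, 2 block(s) of size 2.
In nonincreasing order the block sizes are [2, 2, 1, 1].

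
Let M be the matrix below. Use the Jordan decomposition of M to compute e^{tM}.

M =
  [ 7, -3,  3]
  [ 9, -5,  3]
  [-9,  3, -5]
e^{tM} =
  [3*exp(t) - 2*exp(-2*t), -exp(t) + exp(-2*t), exp(t) - exp(-2*t)]
  [3*exp(t) - 3*exp(-2*t), -exp(t) + 2*exp(-2*t), exp(t) - exp(-2*t)]
  [-3*exp(t) + 3*exp(-2*t), exp(t) - exp(-2*t), -exp(t) + 2*exp(-2*t)]

Strategy: write M = P · J · P⁻¹ where J is a Jordan canonical form, so e^{tM} = P · e^{tJ} · P⁻¹, and e^{tJ} can be computed block-by-block.

M has Jordan form
J =
  [-2,  0, 0]
  [ 0, -2, 0]
  [ 0,  0, 1]
(up to reordering of blocks).

Per-block formulas:
  For a 1×1 block at λ = -2: exp(t · [-2]) = [e^(-2t)].
  For a 1×1 block at λ = 1: exp(t · [1]) = [e^(1t)].

After assembling e^{tJ} and conjugating by P, we get:

e^{tM} =
  [3*exp(t) - 2*exp(-2*t), -exp(t) + exp(-2*t), exp(t) - exp(-2*t)]
  [3*exp(t) - 3*exp(-2*t), -exp(t) + 2*exp(-2*t), exp(t) - exp(-2*t)]
  [-3*exp(t) + 3*exp(-2*t), exp(t) - exp(-2*t), -exp(t) + 2*exp(-2*t)]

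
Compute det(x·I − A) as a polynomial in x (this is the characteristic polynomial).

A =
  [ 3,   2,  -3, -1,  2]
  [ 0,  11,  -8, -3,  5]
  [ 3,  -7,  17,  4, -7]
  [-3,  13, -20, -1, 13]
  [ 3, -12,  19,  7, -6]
x^5 - 24*x^4 + 225*x^3 - 1026*x^2 + 2268*x - 1944

Expanding det(x·I − A) (e.g. by cofactor expansion or by noting that A is similar to its Jordan form J, which has the same characteristic polynomial as A) gives
  χ_A(x) = x^5 - 24*x^4 + 225*x^3 - 1026*x^2 + 2268*x - 1944
which factors as (x - 6)^3*(x - 3)^2. The eigenvalues (with algebraic multiplicities) are λ = 3 with multiplicity 2, λ = 6 with multiplicity 3.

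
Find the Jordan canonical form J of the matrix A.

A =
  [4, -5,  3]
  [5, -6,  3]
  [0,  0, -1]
J_2(-1) ⊕ J_1(-1)

The characteristic polynomial is
  det(x·I − A) = x^3 + 3*x^2 + 3*x + 1 = (x + 1)^3

Eigenvalues and multiplicities (the geometric multiplicity of λ is n − rank(A − λI), which equals the number of Jordan blocks for λ):
  λ = -1: algebraic multiplicity = 3, geometric multiplicity = 2

Determining the block sizes for each eigenvalue:
  λ = -1: 2 blocks summing to 3 forces exactly one block of size 2 and the rest size 1 → block sizes [2, 1]

Assembling the blocks gives a Jordan form
J =
  [-1,  1,  0]
  [ 0, -1,  0]
  [ 0,  0, -1]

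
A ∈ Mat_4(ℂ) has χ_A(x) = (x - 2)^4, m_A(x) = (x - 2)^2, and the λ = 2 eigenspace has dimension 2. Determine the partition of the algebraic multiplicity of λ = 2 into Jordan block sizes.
Block sizes for λ = 2: [2, 2]

Step 1 — from the characteristic polynomial, algebraic multiplicity of λ = 2 is 4. From dim ker(A − (2)·I) = 2, there are exactly 2 Jordan blocks for λ = 2.
Step 2 — from the minimal polynomial, the factor (x − 2)^2 tells us the largest block for λ = 2 has size 2.
Step 3 — with total size 4, 2 blocks, and largest block 2, the block sizes (in nonincreasing order) are [2, 2].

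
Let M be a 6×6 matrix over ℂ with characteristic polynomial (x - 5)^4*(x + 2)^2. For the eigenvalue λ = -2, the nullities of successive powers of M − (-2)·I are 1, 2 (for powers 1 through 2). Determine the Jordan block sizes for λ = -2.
Block sizes for λ = -2: [2]

From the dimensions of kernels of powers, the number of Jordan blocks of size at least j is d_j − d_{j−1} where d_j = dim ker(N^j) (with d_0 = 0). Computing the differences gives [1, 1].
The number of blocks of size exactly k is (#blocks of size ≥ k) − (#blocks of size ≥ k + 1), so the partition is: 1 block(s) of size 2.
In nonincreasing order the block sizes are [2].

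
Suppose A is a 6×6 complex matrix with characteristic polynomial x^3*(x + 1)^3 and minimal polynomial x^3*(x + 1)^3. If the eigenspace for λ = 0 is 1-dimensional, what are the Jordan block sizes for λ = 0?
Block sizes for λ = 0: [3]

Step 1 — from the characteristic polynomial, algebraic multiplicity of λ = 0 is 3. From dim ker(A − (0)·I) = 1, there are exactly 1 Jordan blocks for λ = 0.
Step 2 — from the minimal polynomial, the factor (x − 0)^3 tells us the largest block for λ = 0 has size 3.
Step 3 — with total size 3, 1 blocks, and largest block 3, the block sizes (in nonincreasing order) are [3].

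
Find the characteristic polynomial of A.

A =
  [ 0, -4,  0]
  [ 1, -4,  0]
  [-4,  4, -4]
x^3 + 8*x^2 + 20*x + 16

Expanding det(x·I − A) (e.g. by cofactor expansion or by noting that A is similar to its Jordan form J, which has the same characteristic polynomial as A) gives
  χ_A(x) = x^3 + 8*x^2 + 20*x + 16
which factors as (x + 2)^2*(x + 4). The eigenvalues (with algebraic multiplicities) are λ = -4 with multiplicity 1, λ = -2 with multiplicity 2.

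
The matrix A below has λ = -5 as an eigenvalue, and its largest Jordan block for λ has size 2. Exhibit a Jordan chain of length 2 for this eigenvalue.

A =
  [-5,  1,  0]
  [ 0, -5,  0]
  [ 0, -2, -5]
A Jordan chain for λ = -5 of length 2:
v_1 = (1, 0, -2)ᵀ
v_2 = (0, 1, 0)ᵀ

Let N = A − (-5)·I. We want v_2 with N^2 v_2 = 0 but N^1 v_2 ≠ 0; then v_{j-1} := N · v_j for j = 2, …, 2.

Pick v_2 = (0, 1, 0)ᵀ.
Then v_1 = N · v_2 = (1, 0, -2)ᵀ.

Sanity check: (A − (-5)·I) v_1 = (0, 0, 0)ᵀ = 0. ✓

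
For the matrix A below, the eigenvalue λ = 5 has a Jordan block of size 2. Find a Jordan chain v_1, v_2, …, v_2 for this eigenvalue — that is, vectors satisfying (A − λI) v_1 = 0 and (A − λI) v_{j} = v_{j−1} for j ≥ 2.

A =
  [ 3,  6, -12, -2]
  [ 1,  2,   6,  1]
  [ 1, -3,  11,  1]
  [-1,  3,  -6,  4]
A Jordan chain for λ = 5 of length 2:
v_1 = (-2, 1, 1, -1)ᵀ
v_2 = (1, 0, 0, 0)ᵀ

Let N = A − (5)·I. We want v_2 with N^2 v_2 = 0 but N^1 v_2 ≠ 0; then v_{j-1} := N · v_j for j = 2, …, 2.

Pick v_2 = (1, 0, 0, 0)ᵀ.
Then v_1 = N · v_2 = (-2, 1, 1, -1)ᵀ.

Sanity check: (A − (5)·I) v_1 = (0, 0, 0, 0)ᵀ = 0. ✓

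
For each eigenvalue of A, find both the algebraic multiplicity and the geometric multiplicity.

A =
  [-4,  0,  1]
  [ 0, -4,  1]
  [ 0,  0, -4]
λ = -4: alg = 3, geom = 2

Step 1 — factor the characteristic polynomial to read off the algebraic multiplicities:
  χ_A(x) = (x + 4)^3

Step 2 — compute geometric multiplicities via the rank-nullity identity g(λ) = n − rank(A − λI):
  rank(A − (-4)·I) = 1, so dim ker(A − (-4)·I) = n − 1 = 2

Summary:
  λ = -4: algebraic multiplicity = 3, geometric multiplicity = 2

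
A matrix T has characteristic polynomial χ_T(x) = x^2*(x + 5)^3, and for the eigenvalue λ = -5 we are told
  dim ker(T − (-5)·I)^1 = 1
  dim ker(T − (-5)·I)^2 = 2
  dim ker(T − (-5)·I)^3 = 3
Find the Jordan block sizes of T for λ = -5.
Block sizes for λ = -5: [3]

From the dimensions of kernels of powers, the number of Jordan blocks of size at least j is d_j − d_{j−1} where d_j = dim ker(N^j) (with d_0 = 0). Computing the differences gives [1, 1, 1].
The number of blocks of size exactly k is (#blocks of size ≥ k) − (#blocks of size ≥ k + 1), so the partition is: 1 block(s) of size 3.
In nonincreasing order the block sizes are [3].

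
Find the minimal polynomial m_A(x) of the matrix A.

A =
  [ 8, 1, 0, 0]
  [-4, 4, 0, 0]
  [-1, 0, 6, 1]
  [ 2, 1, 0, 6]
x^2 - 12*x + 36

The characteristic polynomial is χ_A(x) = (x - 6)^4, so the eigenvalues are known. The minimal polynomial is
  m_A(x) = Π_λ (x − λ)^{k_λ}
where k_λ is the size of the *largest* Jordan block for λ (equivalently, the smallest k with (A − λI)^k v = 0 for every generalised eigenvector v of λ).

  λ = 6: largest Jordan block has size 2, contributing (x − 6)^2

So m_A(x) = (x - 6)^2 = x^2 - 12*x + 36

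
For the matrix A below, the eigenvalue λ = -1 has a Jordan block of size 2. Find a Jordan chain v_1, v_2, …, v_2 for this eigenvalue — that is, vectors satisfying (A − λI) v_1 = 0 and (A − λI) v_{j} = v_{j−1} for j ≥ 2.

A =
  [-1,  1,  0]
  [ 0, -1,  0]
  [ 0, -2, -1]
A Jordan chain for λ = -1 of length 2:
v_1 = (1, 0, -2)ᵀ
v_2 = (0, 1, 0)ᵀ

Let N = A − (-1)·I. We want v_2 with N^2 v_2 = 0 but N^1 v_2 ≠ 0; then v_{j-1} := N · v_j for j = 2, …, 2.

Pick v_2 = (0, 1, 0)ᵀ.
Then v_1 = N · v_2 = (1, 0, -2)ᵀ.

Sanity check: (A − (-1)·I) v_1 = (0, 0, 0)ᵀ = 0. ✓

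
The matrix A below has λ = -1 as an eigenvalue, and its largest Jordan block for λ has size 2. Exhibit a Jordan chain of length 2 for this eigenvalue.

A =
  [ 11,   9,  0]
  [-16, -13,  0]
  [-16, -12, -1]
A Jordan chain for λ = -1 of length 2:
v_1 = (12, -16, -16)ᵀ
v_2 = (1, 0, 0)ᵀ

Let N = A − (-1)·I. We want v_2 with N^2 v_2 = 0 but N^1 v_2 ≠ 0; then v_{j-1} := N · v_j for j = 2, …, 2.

Pick v_2 = (1, 0, 0)ᵀ.
Then v_1 = N · v_2 = (12, -16, -16)ᵀ.

Sanity check: (A − (-1)·I) v_1 = (0, 0, 0)ᵀ = 0. ✓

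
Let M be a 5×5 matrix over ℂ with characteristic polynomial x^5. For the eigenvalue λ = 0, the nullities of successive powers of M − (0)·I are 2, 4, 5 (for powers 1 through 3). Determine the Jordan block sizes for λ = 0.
Block sizes for λ = 0: [3, 2]

From the dimensions of kernels of powers, the number of Jordan blocks of size at least j is d_j − d_{j−1} where d_j = dim ker(N^j) (with d_0 = 0). Computing the differences gives [2, 2, 1].
The number of blocks of size exactly k is (#blocks of size ≥ k) − (#blocks of size ≥ k + 1), so the partition is: 1 block(s) of size 2, 1 block(s) of size 3.
In nonincreasing order the block sizes are [3, 2].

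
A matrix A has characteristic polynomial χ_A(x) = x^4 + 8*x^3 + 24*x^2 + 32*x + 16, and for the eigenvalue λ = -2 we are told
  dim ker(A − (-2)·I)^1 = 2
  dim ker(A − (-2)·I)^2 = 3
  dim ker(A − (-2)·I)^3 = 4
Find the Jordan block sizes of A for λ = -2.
Block sizes for λ = -2: [3, 1]

From the dimensions of kernels of powers, the number of Jordan blocks of size at least j is d_j − d_{j−1} where d_j = dim ker(N^j) (with d_0 = 0). Computing the differences gives [2, 1, 1].
The number of blocks of size exactly k is (#blocks of size ≥ k) − (#blocks of size ≥ k + 1), so the partition is: 1 block(s) of size 1, 1 block(s) of size 3.
In nonincreasing order the block sizes are [3, 1].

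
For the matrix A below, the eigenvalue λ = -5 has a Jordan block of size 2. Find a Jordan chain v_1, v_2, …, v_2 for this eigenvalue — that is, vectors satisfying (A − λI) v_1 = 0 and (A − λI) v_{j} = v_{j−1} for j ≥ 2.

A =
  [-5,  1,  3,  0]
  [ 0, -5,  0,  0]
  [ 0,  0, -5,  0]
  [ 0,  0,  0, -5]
A Jordan chain for λ = -5 of length 2:
v_1 = (1, 0, 0, 0)ᵀ
v_2 = (0, 1, 0, 0)ᵀ

Let N = A − (-5)·I. We want v_2 with N^2 v_2 = 0 but N^1 v_2 ≠ 0; then v_{j-1} := N · v_j for j = 2, …, 2.

Pick v_2 = (0, 1, 0, 0)ᵀ.
Then v_1 = N · v_2 = (1, 0, 0, 0)ᵀ.

Sanity check: (A − (-5)·I) v_1 = (0, 0, 0, 0)ᵀ = 0. ✓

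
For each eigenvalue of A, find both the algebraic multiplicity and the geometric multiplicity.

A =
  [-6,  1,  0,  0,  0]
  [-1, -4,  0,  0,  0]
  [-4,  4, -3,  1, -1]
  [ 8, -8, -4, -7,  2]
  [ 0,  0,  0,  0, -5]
λ = -5: alg = 5, geom = 3

Step 1 — factor the characteristic polynomial to read off the algebraic multiplicities:
  χ_A(x) = (x + 5)^5

Step 2 — compute geometric multiplicities via the rank-nullity identity g(λ) = n − rank(A − λI):
  rank(A − (-5)·I) = 2, so dim ker(A − (-5)·I) = n − 2 = 3

Summary:
  λ = -5: algebraic multiplicity = 5, geometric multiplicity = 3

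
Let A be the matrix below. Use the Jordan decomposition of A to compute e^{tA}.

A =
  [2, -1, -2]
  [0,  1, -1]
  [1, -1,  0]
e^{tA} =
  [-t^2*exp(t)/2 + t*exp(t) + exp(t), t^2*exp(t)/2 - t*exp(t), t^2*exp(t)/2 - 2*t*exp(t)]
  [-t^2*exp(t)/2, t^2*exp(t)/2 + exp(t), t^2*exp(t)/2 - t*exp(t)]
  [t*exp(t), -t*exp(t), -t*exp(t) + exp(t)]

Strategy: write A = P · J · P⁻¹ where J is a Jordan canonical form, so e^{tA} = P · e^{tJ} · P⁻¹, and e^{tJ} can be computed block-by-block.

A has Jordan form
J =
  [1, 1, 0]
  [0, 1, 1]
  [0, 0, 1]
(up to reordering of blocks).

Per-block formulas:
  For a 3×3 Jordan block J_3(1): exp(t · J_3(1)) = e^(1t)·(I + t·N + (t^2/2)·N^2), where N is the 3×3 nilpotent shift.

After assembling e^{tJ} and conjugating by P, we get:

e^{tA} =
  [-t^2*exp(t)/2 + t*exp(t) + exp(t), t^2*exp(t)/2 - t*exp(t), t^2*exp(t)/2 - 2*t*exp(t)]
  [-t^2*exp(t)/2, t^2*exp(t)/2 + exp(t), t^2*exp(t)/2 - t*exp(t)]
  [t*exp(t), -t*exp(t), -t*exp(t) + exp(t)]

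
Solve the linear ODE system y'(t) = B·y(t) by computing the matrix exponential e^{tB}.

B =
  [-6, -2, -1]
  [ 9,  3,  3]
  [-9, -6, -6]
e^{tB} =
  [-3*t*exp(-3*t) + exp(-3*t), -2*t*exp(-3*t), -t*exp(-3*t)]
  [9*t*exp(-3*t), 6*t*exp(-3*t) + exp(-3*t), 3*t*exp(-3*t)]
  [-9*t*exp(-3*t), -6*t*exp(-3*t), -3*t*exp(-3*t) + exp(-3*t)]

Strategy: write B = P · J · P⁻¹ where J is a Jordan canonical form, so e^{tB} = P · e^{tJ} · P⁻¹, and e^{tJ} can be computed block-by-block.

B has Jordan form
J =
  [-3,  1,  0]
  [ 0, -3,  0]
  [ 0,  0, -3]
(up to reordering of blocks).

Per-block formulas:
  For a 1×1 block at λ = -3: exp(t · [-3]) = [e^(-3t)].
  For a 2×2 Jordan block J_2(-3): exp(t · J_2(-3)) = e^(-3t)·(I + t·N), where N is the 2×2 nilpotent shift.

After assembling e^{tJ} and conjugating by P, we get:

e^{tB} =
  [-3*t*exp(-3*t) + exp(-3*t), -2*t*exp(-3*t), -t*exp(-3*t)]
  [9*t*exp(-3*t), 6*t*exp(-3*t) + exp(-3*t), 3*t*exp(-3*t)]
  [-9*t*exp(-3*t), -6*t*exp(-3*t), -3*t*exp(-3*t) + exp(-3*t)]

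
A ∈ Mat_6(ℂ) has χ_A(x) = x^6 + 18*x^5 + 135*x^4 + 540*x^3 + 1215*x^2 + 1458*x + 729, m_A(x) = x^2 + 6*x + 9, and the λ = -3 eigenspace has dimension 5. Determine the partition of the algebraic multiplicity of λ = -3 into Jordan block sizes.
Block sizes for λ = -3: [2, 1, 1, 1, 1]

Step 1 — from the characteristic polynomial, algebraic multiplicity of λ = -3 is 6. From dim ker(A − (-3)·I) = 5, there are exactly 5 Jordan blocks for λ = -3.
Step 2 — from the minimal polynomial, the factor (x + 3)^2 tells us the largest block for λ = -3 has size 2.
Step 3 — with total size 6, 5 blocks, and largest block 2, the block sizes (in nonincreasing order) are [2, 1, 1, 1, 1].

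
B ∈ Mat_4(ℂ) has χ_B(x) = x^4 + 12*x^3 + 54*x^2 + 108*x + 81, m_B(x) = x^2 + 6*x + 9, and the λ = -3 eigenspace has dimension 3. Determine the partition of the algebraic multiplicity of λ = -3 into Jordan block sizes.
Block sizes for λ = -3: [2, 1, 1]

Step 1 — from the characteristic polynomial, algebraic multiplicity of λ = -3 is 4. From dim ker(B − (-3)·I) = 3, there are exactly 3 Jordan blocks for λ = -3.
Step 2 — from the minimal polynomial, the factor (x + 3)^2 tells us the largest block for λ = -3 has size 2.
Step 3 — with total size 4, 3 blocks, and largest block 2, the block sizes (in nonincreasing order) are [2, 1, 1].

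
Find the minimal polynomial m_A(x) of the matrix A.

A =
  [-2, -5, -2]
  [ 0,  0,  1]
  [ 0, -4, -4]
x^3 + 6*x^2 + 12*x + 8

The characteristic polynomial is χ_A(x) = (x + 2)^3, so the eigenvalues are known. The minimal polynomial is
  m_A(x) = Π_λ (x − λ)^{k_λ}
where k_λ is the size of the *largest* Jordan block for λ (equivalently, the smallest k with (A − λI)^k v = 0 for every generalised eigenvector v of λ).

  λ = -2: largest Jordan block has size 3, contributing (x + 2)^3

So m_A(x) = (x + 2)^3 = x^3 + 6*x^2 + 12*x + 8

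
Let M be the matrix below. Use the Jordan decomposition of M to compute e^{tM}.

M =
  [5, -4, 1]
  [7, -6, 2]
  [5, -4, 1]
e^{tM} =
  [t^2 + 5*t + 1, -4*t, -t^2 + t]
  [3*t^2/2 + 7*t, 1 - 6*t, -3*t^2/2 + 2*t]
  [t^2 + 5*t, -4*t, -t^2 + t + 1]

Strategy: write M = P · J · P⁻¹ where J is a Jordan canonical form, so e^{tM} = P · e^{tJ} · P⁻¹, and e^{tJ} can be computed block-by-block.

M has Jordan form
J =
  [0, 1, 0]
  [0, 0, 1]
  [0, 0, 0]
(up to reordering of blocks).

Per-block formulas:
  For a 3×3 Jordan block J_3(0): exp(t · J_3(0)) = e^(0t)·(I + t·N + (t^2/2)·N^2), where N is the 3×3 nilpotent shift.

After assembling e^{tJ} and conjugating by P, we get:

e^{tM} =
  [t^2 + 5*t + 1, -4*t, -t^2 + t]
  [3*t^2/2 + 7*t, 1 - 6*t, -3*t^2/2 + 2*t]
  [t^2 + 5*t, -4*t, -t^2 + t + 1]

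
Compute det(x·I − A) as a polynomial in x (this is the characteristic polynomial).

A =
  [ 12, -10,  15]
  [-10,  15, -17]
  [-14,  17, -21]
x^3 - 6*x^2 + 12*x - 8

Expanding det(x·I − A) (e.g. by cofactor expansion or by noting that A is similar to its Jordan form J, which has the same characteristic polynomial as A) gives
  χ_A(x) = x^3 - 6*x^2 + 12*x - 8
which factors as (x - 2)^3. The eigenvalues (with algebraic multiplicities) are λ = 2 with multiplicity 3.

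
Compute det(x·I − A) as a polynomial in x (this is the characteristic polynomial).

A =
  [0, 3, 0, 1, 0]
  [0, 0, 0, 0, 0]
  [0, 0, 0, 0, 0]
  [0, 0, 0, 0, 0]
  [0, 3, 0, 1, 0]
x^5

Expanding det(x·I − A) (e.g. by cofactor expansion or by noting that A is similar to its Jordan form J, which has the same characteristic polynomial as A) gives
  χ_A(x) = x^5
which factors as x^5. The eigenvalues (with algebraic multiplicities) are λ = 0 with multiplicity 5.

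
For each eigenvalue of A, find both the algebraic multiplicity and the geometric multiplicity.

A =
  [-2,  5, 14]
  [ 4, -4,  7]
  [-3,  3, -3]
λ = -3: alg = 3, geom = 1

Step 1 — factor the characteristic polynomial to read off the algebraic multiplicities:
  χ_A(x) = (x + 3)^3

Step 2 — compute geometric multiplicities via the rank-nullity identity g(λ) = n − rank(A − λI):
  rank(A − (-3)·I) = 2, so dim ker(A − (-3)·I) = n − 2 = 1

Summary:
  λ = -3: algebraic multiplicity = 3, geometric multiplicity = 1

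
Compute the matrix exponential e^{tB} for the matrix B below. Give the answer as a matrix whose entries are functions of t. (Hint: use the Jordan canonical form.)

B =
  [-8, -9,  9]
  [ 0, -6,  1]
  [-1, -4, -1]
e^{tB} =
  [-3*t*exp(-5*t) + exp(-5*t), -9*t*exp(-5*t), 9*t*exp(-5*t)]
  [-t^2*exp(-5*t)/2, -3*t^2*exp(-5*t)/2 - t*exp(-5*t) + exp(-5*t), 3*t^2*exp(-5*t)/2 + t*exp(-5*t)]
  [-t^2*exp(-5*t)/2 - t*exp(-5*t), -3*t^2*exp(-5*t)/2 - 4*t*exp(-5*t), 3*t^2*exp(-5*t)/2 + 4*t*exp(-5*t) + exp(-5*t)]

Strategy: write B = P · J · P⁻¹ where J is a Jordan canonical form, so e^{tB} = P · e^{tJ} · P⁻¹, and e^{tJ} can be computed block-by-block.

B has Jordan form
J =
  [-5,  1,  0]
  [ 0, -5,  1]
  [ 0,  0, -5]
(up to reordering of blocks).

Per-block formulas:
  For a 3×3 Jordan block J_3(-5): exp(t · J_3(-5)) = e^(-5t)·(I + t·N + (t^2/2)·N^2), where N is the 3×3 nilpotent shift.

After assembling e^{tJ} and conjugating by P, we get:

e^{tB} =
  [-3*t*exp(-5*t) + exp(-5*t), -9*t*exp(-5*t), 9*t*exp(-5*t)]
  [-t^2*exp(-5*t)/2, -3*t^2*exp(-5*t)/2 - t*exp(-5*t) + exp(-5*t), 3*t^2*exp(-5*t)/2 + t*exp(-5*t)]
  [-t^2*exp(-5*t)/2 - t*exp(-5*t), -3*t^2*exp(-5*t)/2 - 4*t*exp(-5*t), 3*t^2*exp(-5*t)/2 + 4*t*exp(-5*t) + exp(-5*t)]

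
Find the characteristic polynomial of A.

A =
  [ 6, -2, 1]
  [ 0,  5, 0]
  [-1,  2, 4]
x^3 - 15*x^2 + 75*x - 125

Expanding det(x·I − A) (e.g. by cofactor expansion or by noting that A is similar to its Jordan form J, which has the same characteristic polynomial as A) gives
  χ_A(x) = x^3 - 15*x^2 + 75*x - 125
which factors as (x - 5)^3. The eigenvalues (with algebraic multiplicities) are λ = 5 with multiplicity 3.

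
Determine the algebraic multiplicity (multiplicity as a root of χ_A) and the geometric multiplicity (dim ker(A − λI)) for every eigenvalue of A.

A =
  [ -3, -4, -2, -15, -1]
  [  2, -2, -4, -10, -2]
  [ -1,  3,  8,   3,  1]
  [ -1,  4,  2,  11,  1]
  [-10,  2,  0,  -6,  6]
λ = -4: alg = 1, geom = 1; λ = 6: alg = 4, geom = 2

Step 1 — factor the characteristic polynomial to read off the algebraic multiplicities:
  χ_A(x) = (x - 6)^4*(x + 4)

Step 2 — compute geometric multiplicities via the rank-nullity identity g(λ) = n − rank(A − λI):
  rank(A − (-4)·I) = 4, so dim ker(A − (-4)·I) = n − 4 = 1
  rank(A − (6)·I) = 3, so dim ker(A − (6)·I) = n − 3 = 2

Summary:
  λ = -4: algebraic multiplicity = 1, geometric multiplicity = 1
  λ = 6: algebraic multiplicity = 4, geometric multiplicity = 2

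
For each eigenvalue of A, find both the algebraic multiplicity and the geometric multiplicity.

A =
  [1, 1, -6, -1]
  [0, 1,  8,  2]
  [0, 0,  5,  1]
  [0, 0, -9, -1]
λ = 1: alg = 2, geom = 1; λ = 2: alg = 2, geom = 1

Step 1 — factor the characteristic polynomial to read off the algebraic multiplicities:
  χ_A(x) = (x - 2)^2*(x - 1)^2

Step 2 — compute geometric multiplicities via the rank-nullity identity g(λ) = n − rank(A − λI):
  rank(A − (1)·I) = 3, so dim ker(A − (1)·I) = n − 3 = 1
  rank(A − (2)·I) = 3, so dim ker(A − (2)·I) = n − 3 = 1

Summary:
  λ = 1: algebraic multiplicity = 2, geometric multiplicity = 1
  λ = 2: algebraic multiplicity = 2, geometric multiplicity = 1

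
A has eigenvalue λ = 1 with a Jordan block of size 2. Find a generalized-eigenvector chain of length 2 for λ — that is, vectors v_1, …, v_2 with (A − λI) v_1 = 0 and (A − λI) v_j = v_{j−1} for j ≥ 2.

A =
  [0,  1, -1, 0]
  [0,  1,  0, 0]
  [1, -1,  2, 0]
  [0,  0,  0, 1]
A Jordan chain for λ = 1 of length 2:
v_1 = (-1, 0, 1, 0)ᵀ
v_2 = (1, 0, 0, 0)ᵀ

Let N = A − (1)·I. We want v_2 with N^2 v_2 = 0 but N^1 v_2 ≠ 0; then v_{j-1} := N · v_j for j = 2, …, 2.

Pick v_2 = (1, 0, 0, 0)ᵀ.
Then v_1 = N · v_2 = (-1, 0, 1, 0)ᵀ.

Sanity check: (A − (1)·I) v_1 = (0, 0, 0, 0)ᵀ = 0. ✓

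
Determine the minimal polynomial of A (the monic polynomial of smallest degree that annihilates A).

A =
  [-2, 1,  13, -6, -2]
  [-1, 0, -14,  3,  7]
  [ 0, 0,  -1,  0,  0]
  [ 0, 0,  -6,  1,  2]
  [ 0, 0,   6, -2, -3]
x^3 + 3*x^2 + 3*x + 1

The characteristic polynomial is χ_A(x) = (x + 1)^5, so the eigenvalues are known. The minimal polynomial is
  m_A(x) = Π_λ (x − λ)^{k_λ}
where k_λ is the size of the *largest* Jordan block for λ (equivalently, the smallest k with (A − λI)^k v = 0 for every generalised eigenvector v of λ).

  λ = -1: largest Jordan block has size 3, contributing (x + 1)^3

So m_A(x) = (x + 1)^3 = x^3 + 3*x^2 + 3*x + 1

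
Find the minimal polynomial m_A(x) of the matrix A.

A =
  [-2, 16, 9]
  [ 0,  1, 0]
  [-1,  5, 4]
x^3 - 3*x^2 + 3*x - 1

The characteristic polynomial is χ_A(x) = (x - 1)^3, so the eigenvalues are known. The minimal polynomial is
  m_A(x) = Π_λ (x − λ)^{k_λ}
where k_λ is the size of the *largest* Jordan block for λ (equivalently, the smallest k with (A − λI)^k v = 0 for every generalised eigenvector v of λ).

  λ = 1: largest Jordan block has size 3, contributing (x − 1)^3

So m_A(x) = (x - 1)^3 = x^3 - 3*x^2 + 3*x - 1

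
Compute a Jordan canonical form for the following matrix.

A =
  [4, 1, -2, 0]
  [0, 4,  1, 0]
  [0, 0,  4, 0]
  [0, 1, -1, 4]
J_3(4) ⊕ J_1(4)

The characteristic polynomial is
  det(x·I − A) = x^4 - 16*x^3 + 96*x^2 - 256*x + 256 = (x - 4)^4

Eigenvalues and multiplicities (the geometric multiplicity of λ is n − rank(A − λI), which equals the number of Jordan blocks for λ):
  λ = 4: algebraic multiplicity = 4, geometric multiplicity = 2

Determining the block sizes for each eigenvalue:
  λ = 4: with am = 4 and gm = 2, the partition is not yet determined (e.g. several partitions of 4 into 2 parts exist). Let N = A − (4)·I. Computing rank(N^1) = 2, rank(N^2) = 1, rank(N^3) = 0; the number of blocks of size ≥ j is rank(N^{j−1}) − rank(N^j), giving [2, 1, 1]. So we have 1 block(s) of size 3, 1 block(s) of size 1 → block sizes [3, 1]

Assembling the blocks gives a Jordan form
J =
  [4, 1, 0, 0]
  [0, 4, 1, 0]
  [0, 0, 4, 0]
  [0, 0, 0, 4]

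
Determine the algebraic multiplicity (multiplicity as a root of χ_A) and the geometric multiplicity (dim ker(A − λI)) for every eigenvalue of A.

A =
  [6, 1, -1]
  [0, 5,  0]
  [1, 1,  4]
λ = 5: alg = 3, geom = 2

Step 1 — factor the characteristic polynomial to read off the algebraic multiplicities:
  χ_A(x) = (x - 5)^3

Step 2 — compute geometric multiplicities via the rank-nullity identity g(λ) = n − rank(A − λI):
  rank(A − (5)·I) = 1, so dim ker(A − (5)·I) = n − 1 = 2

Summary:
  λ = 5: algebraic multiplicity = 3, geometric multiplicity = 2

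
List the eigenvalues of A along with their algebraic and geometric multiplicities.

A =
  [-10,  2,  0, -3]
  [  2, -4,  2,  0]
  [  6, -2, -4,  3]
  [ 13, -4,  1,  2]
λ = -4: alg = 4, geom = 2

Step 1 — factor the characteristic polynomial to read off the algebraic multiplicities:
  χ_A(x) = (x + 4)^4

Step 2 — compute geometric multiplicities via the rank-nullity identity g(λ) = n − rank(A − λI):
  rank(A − (-4)·I) = 2, so dim ker(A − (-4)·I) = n − 2 = 2

Summary:
  λ = -4: algebraic multiplicity = 4, geometric multiplicity = 2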